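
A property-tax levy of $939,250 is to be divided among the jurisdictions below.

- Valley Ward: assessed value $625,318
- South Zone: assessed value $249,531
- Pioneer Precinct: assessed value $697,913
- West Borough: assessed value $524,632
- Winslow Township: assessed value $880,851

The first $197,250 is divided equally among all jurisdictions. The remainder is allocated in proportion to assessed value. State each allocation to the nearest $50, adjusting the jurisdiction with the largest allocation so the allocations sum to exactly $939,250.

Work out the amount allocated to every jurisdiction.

Valley Ward: $195,250; South Zone: $101,600; Pioneer Precinct: $213,350; West Borough: $170,150; Winslow Township: $258,900

Equal tier: $197,250 ÷ 5 = $39,450 apiece.
Remainder $742,000 by assessed value (total 2,978,245): Valley Ward 155,791.74 → $155,800; South Zone 62,168.16 → $62,150; Pioneer Precinct 173,878.05 → $173,900; West Borough 130,706.82 → $130,700; Winslow Township 219,455.23 → $219,450.
Totals: Valley Ward $39,450 + $155,800 = $195,250; South Zone $39,450 + $62,150 = $101,600; Pioneer Precinct $39,450 + $173,900 = $213,350; West Borough $39,450 + $130,700 = $170,150; Winslow Township $39,450 + $219,450 = $258,900.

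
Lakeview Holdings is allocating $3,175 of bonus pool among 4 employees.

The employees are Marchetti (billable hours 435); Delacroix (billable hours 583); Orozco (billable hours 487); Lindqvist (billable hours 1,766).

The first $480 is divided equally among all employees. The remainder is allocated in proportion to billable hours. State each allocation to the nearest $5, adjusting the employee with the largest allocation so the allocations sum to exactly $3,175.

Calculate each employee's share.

Marchetti: $480; Delacroix: $600; Orozco: $520; Lindqvist: $1,575

Equal tier: $480 ÷ 4 = $120 apiece.
Remainder $2,695 by billable hours (total 3,271): Marchetti 358.40 → $360; Delacroix 480.34 → $480; Orozco 401.24 → $400; Lindqvist 1,455.02 → $1,455.
Totals: Marchetti $120 + $360 = $480; Delacroix $120 + $480 = $600; Orozco $120 + $400 = $520; Lindqvist $120 + $1,455 = $1,575.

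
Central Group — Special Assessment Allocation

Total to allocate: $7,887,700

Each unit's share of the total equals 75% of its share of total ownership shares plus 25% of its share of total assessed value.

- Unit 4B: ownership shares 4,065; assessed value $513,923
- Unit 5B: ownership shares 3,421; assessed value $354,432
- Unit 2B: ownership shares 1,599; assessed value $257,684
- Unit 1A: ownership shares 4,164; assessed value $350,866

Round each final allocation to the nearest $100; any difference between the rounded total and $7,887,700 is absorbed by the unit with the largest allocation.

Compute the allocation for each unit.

Unit 4B: $2,501,300; Unit 5B: $2,000,700; Unit 2B: $1,058,000; Unit 1A: $2,327,700

Ownership shares total 13,249; assessed value total 1,476,905.
Combined weights (75% ownership shares + 25% assessed value): Unit 4B 0.3171; Unit 5B 0.2537; Unit 2B 0.1341; Unit 1A 0.2951.
Proportional shares: Unit 4B 2,501,228.68; Unit 5B 2,000,729.77; Unit 2B 1,058,018.10; Unit 1A 2,327,723.45.
Rounded to nearest $100: Unit 4B $2,501,200; Unit 5B $2,000,700; Unit 2B $1,058,000; Unit 1A $2,327,700. Sum = $7,887,600.
Difference $7,887,700 − $7,887,600 = +$100 applied to largest allocation (Unit 4B): Unit 4B becomes $2,501,300.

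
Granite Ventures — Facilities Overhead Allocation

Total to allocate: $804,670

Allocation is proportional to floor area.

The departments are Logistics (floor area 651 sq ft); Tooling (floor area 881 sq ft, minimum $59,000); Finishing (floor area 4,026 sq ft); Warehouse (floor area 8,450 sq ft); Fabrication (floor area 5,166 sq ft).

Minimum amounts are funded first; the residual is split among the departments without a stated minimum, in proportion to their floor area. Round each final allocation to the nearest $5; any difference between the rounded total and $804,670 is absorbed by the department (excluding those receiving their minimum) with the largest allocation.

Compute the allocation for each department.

Fund the minimums — Tooling $59,000. Remaining pool $745,670.
Remaining pool split over remaining floor area 18,293: Logistics 26,536.44 → $26,535; Finishing 164,110.17 → $164,110; Warehouse 344,443.86 → $344,445; Fabrication 210,579.52 → $210,580.

Logistics: $26,535; Tooling: $59,000; Finishing: $164,110; Warehouse: $344,445; Fabrication: $210,580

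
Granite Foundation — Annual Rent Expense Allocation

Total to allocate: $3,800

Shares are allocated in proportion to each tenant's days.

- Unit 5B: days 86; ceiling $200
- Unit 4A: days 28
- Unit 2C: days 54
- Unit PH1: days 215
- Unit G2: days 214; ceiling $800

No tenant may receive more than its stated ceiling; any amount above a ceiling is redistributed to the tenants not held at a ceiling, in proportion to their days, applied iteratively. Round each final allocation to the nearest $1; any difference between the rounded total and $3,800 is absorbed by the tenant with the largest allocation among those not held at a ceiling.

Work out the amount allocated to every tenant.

Total days = 597.
Unconstrained shares: Unit 5B 547.40; Unit 4A 178.22; Unit 2C 343.72; Unit PH1 1,368.51; Unit G2 1,362.14.
Held at cap: Unit 5B ($200), Unit G2 ($800); residual $2,800 reallocated over remaining days 297.
Redistributed shares: Unit 4A 263.97 → $264; Unit 2C 509.09 → $509; Unit PH1 2,026.94 → $2,027.

Unit 5B: $200 · Unit 4A: $264 · Unit 2C: $509 · Unit PH1: $2,027 · Unit G2: $800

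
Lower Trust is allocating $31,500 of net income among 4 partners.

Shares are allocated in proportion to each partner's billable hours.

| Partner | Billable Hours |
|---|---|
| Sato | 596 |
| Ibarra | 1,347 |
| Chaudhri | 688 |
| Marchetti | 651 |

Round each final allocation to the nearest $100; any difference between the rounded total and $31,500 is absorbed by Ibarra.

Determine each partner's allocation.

Sato: $5,700 | Ibarra: $13,000 | Chaudhri: $6,600 | Marchetti: $6,200

Sum of billable hours: 3,282.
Pro-rata amounts: Sato 596/3,282 × $31,500 = 5,720.29; Ibarra 1,347/3,282 × $31,500 = 12,928.24; Chaudhri 688/3,282 × $31,500 = 6,603.29; Marchetti 651/3,282 × $31,500 = 6,248.17.
After rounding ($100): Sato $5,700; Ibarra $12,900; Chaudhri $6,600; Marchetti $6,200. Sum = $31,400.
Difference $31,500 − $31,400 = +$100 applied to Ibarra: Ibarra becomes $13,000.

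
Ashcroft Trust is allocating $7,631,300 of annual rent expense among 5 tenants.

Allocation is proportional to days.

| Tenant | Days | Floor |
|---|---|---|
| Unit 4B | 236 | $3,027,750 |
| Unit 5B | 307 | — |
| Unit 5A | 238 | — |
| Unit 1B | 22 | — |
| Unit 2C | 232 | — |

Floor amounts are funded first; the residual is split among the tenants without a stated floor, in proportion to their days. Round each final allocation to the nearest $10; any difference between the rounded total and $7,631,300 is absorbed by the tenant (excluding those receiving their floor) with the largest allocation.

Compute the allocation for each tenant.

Unit 4B: $3,027,750 · Unit 5B: $1,768,820 · Unit 5A: $1,371,270 · Unit 1B: $126,760 · Unit 2C: $1,336,700

Fund the minimums — Unit 4B $3,027,750. Balance $4,603,550.
Balance split over remaining days 799: Unit 5B 1,768,823.34 → $1,768,820; Unit 5A 1,371,270.21 → $1,371,270; Unit 1B 126,756.07 → $126,760; Unit 2C 1,336,700.38 → $1,336,700.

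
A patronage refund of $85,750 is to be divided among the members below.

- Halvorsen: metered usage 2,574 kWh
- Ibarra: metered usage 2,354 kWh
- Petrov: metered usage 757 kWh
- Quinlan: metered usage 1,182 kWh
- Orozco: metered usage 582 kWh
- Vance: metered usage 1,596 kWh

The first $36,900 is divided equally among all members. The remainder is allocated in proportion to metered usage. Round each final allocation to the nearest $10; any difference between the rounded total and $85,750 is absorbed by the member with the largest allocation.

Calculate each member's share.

First tranche $36,900 split equally: $6,150 each.
Remainder $48,850 by metered usage (total 9,045): Halvorsen 13,901.59 → $13,900; Ibarra 12,713.42 → $12,710; Petrov 4,088.39 → $4,090; Quinlan 6,383.71 → $6,380; Orozco 3,143.25 → $3,140; Vance 8,619.64 → $8,620.
Rounding difference +$10 on remainder applied to Halvorsen.
Totals: Halvorsen $6,150 + $13,910 = $20,060; Ibarra $6,150 + $12,710 = $18,860; Petrov $6,150 + $4,090 = $10,240; Quinlan $6,150 + $6,380 = $12,530; Orozco $6,150 + $3,140 = $9,290; Vance $6,150 + $8,620 = $14,770.

Halvorsen: $20,060; Ibarra: $18,860; Petrov: $10,240; Quinlan: $12,530; Orozco: $9,290; Vance: $14,770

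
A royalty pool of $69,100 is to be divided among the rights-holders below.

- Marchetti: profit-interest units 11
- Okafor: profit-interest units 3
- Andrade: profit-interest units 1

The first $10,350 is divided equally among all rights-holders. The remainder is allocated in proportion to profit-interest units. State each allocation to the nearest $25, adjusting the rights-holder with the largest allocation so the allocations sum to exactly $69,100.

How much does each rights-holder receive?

First tranche $10,350 split equally: $3,450 each.
Remainder $58,750 by profit-interest units (total 15): Marchetti 43,083.33 → $43,075; Okafor 11,750.00 → $11,750; Andrade 3,916.67 → $3,925.
Totals: Marchetti $3,450 + $43,075 = $46,525; Okafor $3,450 + $11,750 = $15,200; Andrade $3,450 + $3,925 = $7,375.

Marchetti: $46,525 · Okafor: $15,200 · Andrade: $7,375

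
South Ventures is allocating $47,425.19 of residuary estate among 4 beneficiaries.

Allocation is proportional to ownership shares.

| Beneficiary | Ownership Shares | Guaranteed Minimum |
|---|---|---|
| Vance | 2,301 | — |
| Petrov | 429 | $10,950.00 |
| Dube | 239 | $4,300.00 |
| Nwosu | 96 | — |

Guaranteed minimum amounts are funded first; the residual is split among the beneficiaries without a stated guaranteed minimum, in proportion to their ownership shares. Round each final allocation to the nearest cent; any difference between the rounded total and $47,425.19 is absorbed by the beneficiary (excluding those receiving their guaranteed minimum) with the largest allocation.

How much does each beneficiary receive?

Guaranteed amounts: Petrov $10,950.00; Dube $4,300.00. Residual $32,175.19.
Residual split over remaining ownership shares 2,397: Vance 30,886.5716 → $30,886.57; Nwosu 1,288.6184 → $1,288.62.

Vance: $30,886.57 | Petrov: $10,950.00 | Dube: $4,300.00 | Nwosu: $1,288.62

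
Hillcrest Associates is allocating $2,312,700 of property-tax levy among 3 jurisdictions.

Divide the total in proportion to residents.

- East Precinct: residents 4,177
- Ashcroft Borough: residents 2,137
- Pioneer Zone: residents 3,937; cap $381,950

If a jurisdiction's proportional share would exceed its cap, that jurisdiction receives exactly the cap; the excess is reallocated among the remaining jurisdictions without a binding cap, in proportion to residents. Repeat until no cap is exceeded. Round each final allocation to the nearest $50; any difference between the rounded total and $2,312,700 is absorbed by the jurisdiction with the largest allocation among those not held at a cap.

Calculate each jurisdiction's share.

Residents total: 10,251.
Proportional shares (ignoring caps): East Precinct 942,361.52; Ashcroft Borough 482,122.71; Pioneer Zone 888,215.77.
Cap binds for Pioneer Zone ($381,950); remaining pool $1,930,750 reallocated over remaining residents 6,314.
Redistributed shares: East Precinct 1,277,279.50 → $1,277,300; Ashcroft Borough 653,470.50 → $653,450.

East Precinct: $1,277,300; Ashcroft Borough: $653,450; Pioneer Zone: $381,950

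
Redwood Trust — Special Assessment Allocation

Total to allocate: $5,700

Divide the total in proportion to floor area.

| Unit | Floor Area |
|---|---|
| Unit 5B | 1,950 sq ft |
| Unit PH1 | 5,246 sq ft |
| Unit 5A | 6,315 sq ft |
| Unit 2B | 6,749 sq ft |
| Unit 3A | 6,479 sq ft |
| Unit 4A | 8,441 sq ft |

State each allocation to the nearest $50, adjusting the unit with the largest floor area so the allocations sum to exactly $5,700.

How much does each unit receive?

Combined floor area = 1,950 + 5,246 + 6,315 + 6,749 + 6,479 + 8,441 = 35,180.
Proportional shares: Unit 5B 315.95; Unit PH1 849.98; Unit 5A 1,023.18; Unit 2B 1,093.50; Unit 3A 1,049.75; Unit 4A 1,367.64.
Rounded to nearest $50: Unit 5B $300; Unit PH1 $850; Unit 5A $1,000; Unit 2B $1,100; Unit 3A $1,050; Unit 4A $1,350. Sum = $5,650.
Difference $5,700 − $5,650 = +$50 applied to largest floor area (Unit 4A): Unit 4A becomes $1,400.

Unit 5B: $300; Unit PH1: $850; Unit 5A: $1,000; Unit 2B: $1,100; Unit 3A: $1,050; Unit 4A: $1,400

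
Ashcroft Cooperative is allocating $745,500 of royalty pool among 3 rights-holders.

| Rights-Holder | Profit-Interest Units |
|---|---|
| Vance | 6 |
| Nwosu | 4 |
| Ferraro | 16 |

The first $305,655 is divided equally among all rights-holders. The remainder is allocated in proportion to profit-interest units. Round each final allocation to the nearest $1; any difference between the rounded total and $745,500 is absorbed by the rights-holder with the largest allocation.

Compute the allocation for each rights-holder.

Vance: $203,388 · Nwosu: $169,553 · Ferraro: $372,559

Equal tier: $305,655 ÷ 3 = $101,885 apiece.
Remainder $439,845 by profit-interest units (total 26): Vance 101,502.69 → $101,503; Nwosu 67,668.46 → $67,668; Ferraro 270,673.85 → $270,674.
Totals: Vance $101,885 + $101,503 = $203,388; Nwosu $101,885 + $67,668 = $169,553; Ferraro $101,885 + $270,674 = $372,559.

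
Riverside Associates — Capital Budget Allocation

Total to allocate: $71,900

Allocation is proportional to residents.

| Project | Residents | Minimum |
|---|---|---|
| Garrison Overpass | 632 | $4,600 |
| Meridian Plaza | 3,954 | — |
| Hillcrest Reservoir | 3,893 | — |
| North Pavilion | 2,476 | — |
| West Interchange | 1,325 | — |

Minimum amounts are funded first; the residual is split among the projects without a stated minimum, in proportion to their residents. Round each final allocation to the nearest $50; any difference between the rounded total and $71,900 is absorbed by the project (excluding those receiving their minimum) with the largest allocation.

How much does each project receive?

Minimums first: Garrison Overpass $4,600. Remaining pool $67,300.
Remaining pool split over remaining residents 11,648: Meridian Plaza 22,845.48 → $22,850; Hillcrest Reservoir 22,493.04 → $22,500; North Pavilion 14,305.87 → $14,300; West Interchange 7,655.61 → $7,650.

Garrison Overpass: $4,600; Meridian Plaza: $22,850; Hillcrest Reservoir: $22,500; North Pavilion: $14,300; West Interchange: $7,650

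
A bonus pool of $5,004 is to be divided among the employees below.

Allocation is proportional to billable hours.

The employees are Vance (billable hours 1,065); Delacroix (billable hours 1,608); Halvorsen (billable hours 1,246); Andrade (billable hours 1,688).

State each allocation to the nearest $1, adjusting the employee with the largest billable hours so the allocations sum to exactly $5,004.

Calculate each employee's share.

Combined billable hours = 1,065 + 1,608 + 1,246 + 1,688 = 5,607.
Unrounded shares: Vance 950.47; Delacroix 1,435.07; Halvorsen 1,112.00; Andrade 1,506.47.
Rounded to nearest $1: Vance $950; Delacroix $1,435; Halvorsen $1,112; Andrade $1,506. Sum = $5,003.
Difference $5,004 − $5,003 = +$1 applied to largest billable hours (Andrade): Andrade becomes $1,507.

Vance: $950; Delacroix: $1,435; Halvorsen: $1,112; Andrade: $1,507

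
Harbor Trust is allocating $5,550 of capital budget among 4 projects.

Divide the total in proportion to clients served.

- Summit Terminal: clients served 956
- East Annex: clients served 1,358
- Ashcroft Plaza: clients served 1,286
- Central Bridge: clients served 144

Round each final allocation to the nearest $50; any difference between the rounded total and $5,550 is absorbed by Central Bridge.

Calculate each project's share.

Summit Terminal: $1,400; East Annex: $2,000; Ashcroft Plaza: $1,900; Central Bridge: $250

Total clients served = 3,744.
Proportional shares: Summit Terminal 956/3,744 × $5,550 = 1,417.15; East Annex 1,358/3,744 × $5,550 = 2,013.06; Ashcroft Plaza 1,286/3,744 × $5,550 = 1,906.33; Central Bridge 144/3,744 × $5,550 = 213.46.
Rounded to nearest $50: Summit Terminal $1,400; East Annex $2,000; Ashcroft Plaza $1,900; Central Bridge $200. Sum = $5,500.
Difference $5,550 − $5,500 = +$50 applied to Central Bridge: Central Bridge becomes $250.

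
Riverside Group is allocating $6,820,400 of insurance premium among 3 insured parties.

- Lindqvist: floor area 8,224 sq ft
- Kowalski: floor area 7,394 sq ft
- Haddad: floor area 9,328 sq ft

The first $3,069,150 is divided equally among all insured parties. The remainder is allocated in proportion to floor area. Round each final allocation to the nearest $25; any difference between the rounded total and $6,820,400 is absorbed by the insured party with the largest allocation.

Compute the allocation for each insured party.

$3,069,150 shared equally gives $1,023,050 per insured party.
Remainder $3,751,250 by floor area (total 24,946): Lindqvist 1,236,682.43 → $1,236,675; Kowalski 1,111,871.34 → $1,111,875; Haddad 1,402,696.22 → $1,402,700.
Totals: Lindqvist $1,023,050 + $1,236,675 = $2,259,725; Kowalski $1,023,050 + $1,111,875 = $2,134,925; Haddad $1,023,050 + $1,402,700 = $2,425,750.

Lindqvist: $2,259,725 | Kowalski: $2,134,925 | Haddad: $2,425,750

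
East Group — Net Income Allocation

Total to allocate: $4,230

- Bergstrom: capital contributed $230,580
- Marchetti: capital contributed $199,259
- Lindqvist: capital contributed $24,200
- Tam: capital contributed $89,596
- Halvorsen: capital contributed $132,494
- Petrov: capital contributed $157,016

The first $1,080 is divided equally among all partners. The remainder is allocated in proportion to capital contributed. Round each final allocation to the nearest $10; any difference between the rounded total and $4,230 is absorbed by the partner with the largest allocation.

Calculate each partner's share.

First tranche $1,080 split equally: $180 each.
Remainder $3,150 by capital contributed (total 833,145): Bergstrom 871.79 → $870; Marchetti 753.37 → $750; Lindqvist 91.50 → $90; Tam 338.75 → $340; Halvorsen 500.94 → $500; Petrov 593.65 → $590.
Rounding difference +$10 on remainder applied to Bergstrom.
Totals: Bergstrom $180 + $880 = $1,060; Marchetti $180 + $750 = $930; Lindqvist $180 + $90 = $270; Tam $180 + $340 = $520; Halvorsen $180 + $500 = $680; Petrov $180 + $590 = $770.

Bergstrom: $1,060; Marchetti: $930; Lindqvist: $270; Tam: $520; Halvorsen: $680; Petrov: $770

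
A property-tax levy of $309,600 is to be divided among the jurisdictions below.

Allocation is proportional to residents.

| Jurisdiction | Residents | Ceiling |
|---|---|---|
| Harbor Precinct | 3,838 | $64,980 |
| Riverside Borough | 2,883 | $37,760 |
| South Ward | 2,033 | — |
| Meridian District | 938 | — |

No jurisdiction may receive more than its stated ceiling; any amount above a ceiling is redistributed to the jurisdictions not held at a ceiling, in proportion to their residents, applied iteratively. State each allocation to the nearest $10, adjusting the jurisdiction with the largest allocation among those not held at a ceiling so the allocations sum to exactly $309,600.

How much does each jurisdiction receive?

Combined residents = 9,692.
Pro-rata shares before constraints: Harbor Precinct 122,600.58; Riverside Borough 92,094.18; South Ward 64,941.89; Meridian District 29,963.35.
Capped: Harbor Precinct ($64,980), Riverside Borough ($37,760); balance $206,860 reallocated over remaining residents 2,971.
Remaining shares: South Ward 141,550.45 → $141,550; Meridian District 65,309.55 → $65,310.

Harbor Precinct: $64,980 · Riverside Borough: $37,760 · South Ward: $141,550 · Meridian District: $65,310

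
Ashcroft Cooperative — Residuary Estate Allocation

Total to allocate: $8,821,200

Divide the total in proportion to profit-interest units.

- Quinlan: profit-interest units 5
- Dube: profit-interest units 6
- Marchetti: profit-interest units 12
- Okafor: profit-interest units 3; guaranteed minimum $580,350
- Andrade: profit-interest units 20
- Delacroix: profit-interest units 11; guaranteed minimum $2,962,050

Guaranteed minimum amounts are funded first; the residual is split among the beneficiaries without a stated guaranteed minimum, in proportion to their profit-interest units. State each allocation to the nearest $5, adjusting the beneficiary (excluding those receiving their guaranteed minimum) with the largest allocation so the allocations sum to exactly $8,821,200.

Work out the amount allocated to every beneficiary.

Quinlan: $613,815 · Dube: $736,575 · Marchetti: $1,473,155 · Okafor: $580,350 · Andrade: $2,455,255 · Delacroix: $2,962,050

Guaranteed amounts: Okafor $580,350; Delacroix $2,962,050. Residual $5,278,800.
Residual split over remaining profit-interest units 43: Quinlan 613,813.95 → $613,815; Dube 736,576.74 → $736,575; Marchetti 1,473,153.49 → $1,473,155; Andrade 2,455,255.81 → $2,455,255.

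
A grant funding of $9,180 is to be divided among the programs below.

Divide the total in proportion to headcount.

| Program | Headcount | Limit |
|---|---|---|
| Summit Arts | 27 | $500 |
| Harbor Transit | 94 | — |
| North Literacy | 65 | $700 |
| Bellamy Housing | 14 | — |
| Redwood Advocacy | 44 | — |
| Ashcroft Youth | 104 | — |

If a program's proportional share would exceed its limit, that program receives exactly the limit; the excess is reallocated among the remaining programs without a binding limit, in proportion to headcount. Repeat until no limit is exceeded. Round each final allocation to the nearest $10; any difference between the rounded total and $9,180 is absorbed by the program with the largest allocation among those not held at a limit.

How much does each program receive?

Combined headcount = 348.
Pro-rata shares before constraints: Summit Arts 712.24; Harbor Transit 2,479.66; North Literacy 1,714.66; Bellamy Housing 369.31; Redwood Advocacy 1,160.69; Ashcroft Youth 2,743.45.
Capped: Summit Arts ($500), North Literacy ($700); residual $7,980 reallocated over remaining headcount 256.
Shares after redistribution: Harbor Transit 2,930.16 → $2,930; Bellamy Housing 436.41 → $440; Redwood Advocacy 1,371.56 → $1,370; Ashcroft Youth 3,241.88 → $3,240.

Summit Arts: $500; Harbor Transit: $2,930; North Literacy: $700; Bellamy Housing: $440; Redwood Advocacy: $1,370; Ashcroft Youth: $3,240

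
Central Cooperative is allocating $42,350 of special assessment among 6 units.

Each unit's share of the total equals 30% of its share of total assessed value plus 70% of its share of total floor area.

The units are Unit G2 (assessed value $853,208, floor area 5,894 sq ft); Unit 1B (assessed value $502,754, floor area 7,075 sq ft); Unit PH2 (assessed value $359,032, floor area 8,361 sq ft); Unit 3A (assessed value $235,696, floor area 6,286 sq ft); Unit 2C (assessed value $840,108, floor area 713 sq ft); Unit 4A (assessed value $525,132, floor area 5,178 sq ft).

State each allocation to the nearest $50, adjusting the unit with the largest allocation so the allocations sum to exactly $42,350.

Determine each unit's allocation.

Unit G2: $8,500; Unit 1B: $8,200; Unit PH2: $8,750; Unit 3A: $6,450; Unit 2C: $3,850; Unit 4A: $6,600

Assessed value total 3,315,930; floor area total 33,507.
Combined weights (30% assessed value + 70% floor area): Unit G2 0.2003; Unit 1B 0.1933; Unit PH2 0.2072; Unit 3A 0.1526; Unit 2C 0.0909; Unit 4A 0.1557.
Raw shares: Unit G2 8,483.73; Unit 1B 8,185.84; Unit PH2 8,772.95; Unit 3A 6,464.55; Unit 2C 3,849.70; Unit 4A 6,593.23.
Rounded to nearest $50: Unit G2 $8,500; Unit 1B $8,200; Unit PH2 $8,750; Unit 3A $6,450; Unit 2C $3,850; Unit 4A $6,600. Sum = $42,350.
Rounded total matches; no reconciliation needed.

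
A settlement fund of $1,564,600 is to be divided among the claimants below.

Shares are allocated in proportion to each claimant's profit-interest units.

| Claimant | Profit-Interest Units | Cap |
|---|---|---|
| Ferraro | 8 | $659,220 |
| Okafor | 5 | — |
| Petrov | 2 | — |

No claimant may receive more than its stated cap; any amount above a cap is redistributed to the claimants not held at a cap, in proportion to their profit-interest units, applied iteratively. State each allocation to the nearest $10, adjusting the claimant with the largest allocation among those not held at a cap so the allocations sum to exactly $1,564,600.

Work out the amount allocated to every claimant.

Ferraro: $659,220 · Okafor: $646,700 · Petrov: $258,680

Sum of profit-interest units: 15.
Pro-rata shares before constraints: Ferraro 834,453.33; Okafor 521,533.33; Petrov 208,613.33.
Cap binds for Ferraro ($659,220); residual $905,380 reallocated over remaining profit-interest units 7.
Redistributed shares: Okafor 646,700.00 → $646,700; Petrov 258,680.00 → $258,680.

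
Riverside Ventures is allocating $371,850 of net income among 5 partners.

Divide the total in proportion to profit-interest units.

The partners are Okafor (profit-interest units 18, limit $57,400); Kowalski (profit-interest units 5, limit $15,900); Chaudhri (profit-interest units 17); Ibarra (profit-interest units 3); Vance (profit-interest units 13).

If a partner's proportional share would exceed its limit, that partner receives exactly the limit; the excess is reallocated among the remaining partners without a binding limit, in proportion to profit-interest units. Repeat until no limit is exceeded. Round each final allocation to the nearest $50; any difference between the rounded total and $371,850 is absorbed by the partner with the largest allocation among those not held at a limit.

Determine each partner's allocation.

Okafor: $57,400; Kowalski: $15,900; Chaudhri: $153,800; Ibarra: $27,150; Vance: $117,600

Profit-interest units total: 56.
Proportional shares (ignoring caps): Okafor 119,523.21; Kowalski 33,200.89; Chaudhri 112,883.04; Ibarra 19,920.54; Vance 86,322.32.
Cap binds for Okafor ($57,400), Kowalski ($15,900); residual $298,550 reallocated over remaining profit-interest units 33.
Shares after redistribution: Chaudhri 153,798.48 → $153,800; Ibarra 27,140.91 → $27,150; Vance 117,610.61 → $117,600.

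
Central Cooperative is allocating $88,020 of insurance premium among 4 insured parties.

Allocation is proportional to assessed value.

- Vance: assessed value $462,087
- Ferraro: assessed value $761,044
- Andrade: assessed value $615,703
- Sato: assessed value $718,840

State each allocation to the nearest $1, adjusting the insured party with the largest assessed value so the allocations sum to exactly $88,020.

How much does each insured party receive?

Vance: $15,902 · Ferraro: $26,191 · Andrade: $21,189 · Sato: $24,738

Total assessed value = 462,087 + 761,044 + 615,703 + 718,840 = 2,557,674.
Pro-rata amounts: Vance 15,902.30; Ferraro 26,190.63; Andrade 21,188.85; Sato 24,738.22.
After rounding ($1): Vance $15,902; Ferraro $26,191; Andrade $21,189; Sato $24,738. Sum = $88,020.
No rounding difference to absorb.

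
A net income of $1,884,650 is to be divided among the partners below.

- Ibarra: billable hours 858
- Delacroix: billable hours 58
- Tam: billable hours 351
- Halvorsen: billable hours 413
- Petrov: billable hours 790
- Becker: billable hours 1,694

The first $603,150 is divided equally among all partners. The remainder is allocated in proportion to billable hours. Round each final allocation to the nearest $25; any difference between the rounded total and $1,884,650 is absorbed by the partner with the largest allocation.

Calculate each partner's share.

Ibarra: $364,575 · Delacroix: $118,375 · Tam: $208,550 · Halvorsen: $227,625 · Petrov: $343,650 · Becker: $621,875

Equal tier: $603,150 ÷ 6 = $100,525 apiece.
Remainder $1,281,500 by billable hours (total 4,164): Ibarra 264,055.48 → $264,050; Delacroix 17,849.90 → $17,850; Tam 108,022.69 → $108,025; Halvorsen 127,103.63 → $127,100; Petrov 243,128.00 → $243,125; Becker 521,340.30 → $521,350.
Totals: Ibarra $100,525 + $264,050 = $364,575; Delacroix $100,525 + $17,850 = $118,375; Tam $100,525 + $108,025 = $208,550; Halvorsen $100,525 + $127,100 = $227,625; Petrov $100,525 + $243,125 = $343,650; Becker $100,525 + $521,350 = $621,875.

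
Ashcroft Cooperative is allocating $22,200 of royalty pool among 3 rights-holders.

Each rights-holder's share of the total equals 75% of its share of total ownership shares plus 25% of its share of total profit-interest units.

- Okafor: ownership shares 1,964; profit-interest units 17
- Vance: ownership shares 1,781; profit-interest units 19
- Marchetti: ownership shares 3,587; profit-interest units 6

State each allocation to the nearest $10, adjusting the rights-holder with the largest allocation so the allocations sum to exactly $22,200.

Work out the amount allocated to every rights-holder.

Ownership shares total 7,332; profit-interest units total 42.
Combined weights (75% ownership shares + 25% profit-interest units): Okafor 0.3021; Vance 0.2953; Marchetti 0.4026.
Raw shares: Okafor 6,706.41; Vance 6,555.13; Marchetti 8,938.46.
Rounded to nearest $10: Okafor $6,710; Vance $6,560; Marchetti $8,940. Sum = $22,210.
Difference $22,200 − $22,210 = −$10 applied to largest allocation (Marchetti): Marchetti becomes $8,930.

Okafor: $6,710; Vance: $6,560; Marchetti: $8,930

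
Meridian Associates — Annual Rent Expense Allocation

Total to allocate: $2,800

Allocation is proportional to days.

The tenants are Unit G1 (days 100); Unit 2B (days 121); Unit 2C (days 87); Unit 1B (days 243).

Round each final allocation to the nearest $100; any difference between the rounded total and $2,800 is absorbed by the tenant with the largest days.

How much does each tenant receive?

Unit G1: $500 | Unit 2B: $600 | Unit 2C: $400 | Unit 1B: $1,300

Days total: 551.
Raw shares: Unit G1 100/551 × $2,800 = 508.17; Unit 2B 121/551 × $2,800 = 614.88; Unit 2C 87/551 × $2,800 = 442.11; Unit 1B 243/551 × $2,800 = 1,234.85.
Rounded to nearest $100: Unit G1 $500; Unit 2B $600; Unit 2C $400; Unit 1B $1,200. Sum = $2,700.
Difference $2,800 − $2,700 = +$100 applied to largest days (Unit 1B): Unit 1B becomes $1,300.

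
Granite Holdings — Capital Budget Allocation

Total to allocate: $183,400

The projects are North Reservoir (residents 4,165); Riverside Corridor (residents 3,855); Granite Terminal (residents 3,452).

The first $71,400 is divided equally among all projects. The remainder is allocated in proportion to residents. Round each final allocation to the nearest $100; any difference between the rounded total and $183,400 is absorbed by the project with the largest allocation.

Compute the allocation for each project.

$71,400 shared equally gives $23,800 per project.
Remainder $112,000 by residents (total 11,472): North Reservoir 40,662.48 → $40,700; Riverside Corridor 37,635.98 → $37,600; Granite Terminal 33,701.53 → $33,700.
Totals: North Reservoir $23,800 + $40,700 = $64,500; Riverside Corridor $23,800 + $37,600 = $61,400; Granite Terminal $23,800 + $33,700 = $57,500.

North Reservoir: $64,500 · Riverside Corridor: $61,400 · Granite Terminal: $57,500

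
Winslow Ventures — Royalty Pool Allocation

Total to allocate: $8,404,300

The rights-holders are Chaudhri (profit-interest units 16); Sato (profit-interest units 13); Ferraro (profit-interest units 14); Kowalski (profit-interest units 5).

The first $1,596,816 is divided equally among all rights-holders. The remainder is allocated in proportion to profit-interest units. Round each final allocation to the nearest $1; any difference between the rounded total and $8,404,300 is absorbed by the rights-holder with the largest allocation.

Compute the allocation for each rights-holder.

Chaudhri: $2,668,365 · Sato: $2,242,898 · Ferraro: $2,384,720 · Kowalski: $1,108,317

$1,596,816 shared equally gives $399,204 per rights-holder.
Remainder $6,807,484 by profit-interest units (total 48): Chaudhri 2,269,161.33 → $2,269,161; Sato 1,843,693.58 → $1,843,694; Ferraro 1,985,516.17 → $1,985,516; Kowalski 709,112.92 → $709,113.
Totals: Chaudhri $399,204 + $2,269,161 = $2,668,365; Sato $399,204 + $1,843,694 = $2,242,898; Ferraro $399,204 + $1,985,516 = $2,384,720; Kowalski $399,204 + $709,113 = $1,108,317.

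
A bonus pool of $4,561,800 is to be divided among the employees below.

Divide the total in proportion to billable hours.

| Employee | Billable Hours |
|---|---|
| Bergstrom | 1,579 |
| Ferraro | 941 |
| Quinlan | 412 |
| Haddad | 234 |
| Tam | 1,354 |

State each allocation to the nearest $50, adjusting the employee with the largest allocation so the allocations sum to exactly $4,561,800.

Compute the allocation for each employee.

Bergstrom: $1,593,650 | Ferraro: $949,700 | Quinlan: $415,800 | Haddad: $236,150 | Tam: $1,366,500

Billable hours total: 4,520.
Raw shares: Bergstrom 1,579/4,520 × $4,561,800 = 1,593,602.26; Ferraro 941/4,520 × $4,561,800 = 949,702.17; Quinlan 412/4,520 × $4,561,800 = 415,810.09; Haddad 234/4,520 × $4,561,800 = 236,163.98; Tam 1,354/4,520 × $4,561,800 = 1,366,521.50.
At nearest $50: Bergstrom $1,593,600; Ferraro $949,700; Quinlan $415,800; Haddad $236,150; Tam $1,366,500. Sum = $4,561,750.
Difference $4,561,800 − $4,561,750 = +$50 applied to largest allocation (Bergstrom): Bergstrom becomes $1,593,650.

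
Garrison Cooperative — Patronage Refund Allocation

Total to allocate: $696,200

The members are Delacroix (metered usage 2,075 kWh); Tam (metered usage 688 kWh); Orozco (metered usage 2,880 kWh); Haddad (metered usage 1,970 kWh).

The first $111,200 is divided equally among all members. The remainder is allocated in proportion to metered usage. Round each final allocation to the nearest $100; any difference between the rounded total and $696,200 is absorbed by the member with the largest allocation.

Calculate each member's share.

$111,200 shared equally gives $27,800 per member.
Remainder $585,000 by metered usage (total 7,613): Delacroix 159,447.66 → $159,400; Tam 52,867.46 → $52,900; Orozco 221,305.66 → $221,300; Haddad 151,379.22 → $151,400.
Totals: Delacroix $27,800 + $159,400 = $187,200; Tam $27,800 + $52,900 = $80,700; Orozco $27,800 + $221,300 = $249,100; Haddad $27,800 + $151,400 = $179,200.

Delacroix: $187,200 · Tam: $80,700 · Orozco: $249,100 · Haddad: $179,200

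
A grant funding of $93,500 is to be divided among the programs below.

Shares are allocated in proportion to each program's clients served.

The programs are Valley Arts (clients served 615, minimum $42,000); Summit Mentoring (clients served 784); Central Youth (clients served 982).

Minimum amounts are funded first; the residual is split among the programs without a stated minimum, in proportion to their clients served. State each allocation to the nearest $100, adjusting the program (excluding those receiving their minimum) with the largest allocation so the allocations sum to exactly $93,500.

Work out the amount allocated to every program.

Valley Arts: $42,000 · Summit Mentoring: $22,900 · Central Youth: $28,600

Guaranteed amounts: Valley Arts $42,000. Remaining pool $51,500.
Remaining pool split over remaining clients served 1,766: Summit Mentoring 22,862.97 → $22,900; Central Youth 28,637.03 → $28,600.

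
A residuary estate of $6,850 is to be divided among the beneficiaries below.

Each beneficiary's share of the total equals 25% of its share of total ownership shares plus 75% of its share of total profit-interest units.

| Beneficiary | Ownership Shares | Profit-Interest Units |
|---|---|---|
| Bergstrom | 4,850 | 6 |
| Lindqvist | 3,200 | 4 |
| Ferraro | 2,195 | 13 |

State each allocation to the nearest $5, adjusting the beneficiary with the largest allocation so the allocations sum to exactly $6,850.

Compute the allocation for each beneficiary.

Ownership shares total 10,245; profit-interest units total 23.
Blended shares (25% ownership shares + 75% profit-interest units): Bergstrom 0.3140; Lindqvist 0.2085; Ferraro 0.4775.
Raw shares: Bergstrom 2,150.92; Lindqvist 1,428.37; Ferraro 3,270.71.
After rounding ($5): Bergstrom $2,150; Lindqvist $1,430; Ferraro $3,270. Sum = $6,850.
No rounding difference to absorb.

Bergstrom: $2,150; Lindqvist: $1,430; Ferraro: $3,270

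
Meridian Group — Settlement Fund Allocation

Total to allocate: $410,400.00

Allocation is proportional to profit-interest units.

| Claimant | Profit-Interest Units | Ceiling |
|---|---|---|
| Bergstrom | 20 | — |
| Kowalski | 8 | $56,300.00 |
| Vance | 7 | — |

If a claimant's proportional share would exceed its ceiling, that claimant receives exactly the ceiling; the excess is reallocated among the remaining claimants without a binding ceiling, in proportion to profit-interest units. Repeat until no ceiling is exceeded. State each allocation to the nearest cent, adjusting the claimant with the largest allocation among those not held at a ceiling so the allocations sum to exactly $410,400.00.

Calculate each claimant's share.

Total profit-interest units = 35.
Pro-rata shares before constraints: Bergstrom 234,514.2857; Kowalski 93,805.7143; Vance 82,080.0000.
Held at cap: Kowalski ($56,300.00); remaining pool $354,100.00 reallocated over remaining profit-interest units 27.
Redistributed shares: Bergstrom 262,296.2963 → $262,296.30; Vance 91,803.7037 → $91,803.70.

Bergstrom: $262,296.30 · Kowalski: $56,300.00 · Vance: $91,803.70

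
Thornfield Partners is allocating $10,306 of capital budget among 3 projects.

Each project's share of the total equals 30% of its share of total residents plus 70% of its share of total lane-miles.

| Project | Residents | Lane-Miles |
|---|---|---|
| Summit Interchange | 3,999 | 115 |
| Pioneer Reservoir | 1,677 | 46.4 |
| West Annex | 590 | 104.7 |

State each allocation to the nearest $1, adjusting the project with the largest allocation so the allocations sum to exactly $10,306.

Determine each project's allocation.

Summit Interchange: $5,091; Pioneer Reservoir: $2,085; West Annex: $3,130

Totals — residents 6,266, lane-miles 266.1.
Combined weights (30% residents + 70% lane-miles): Summit Interchange 0.4940; Pioneer Reservoir 0.2023; West Annex 0.3037.
Unrounded shares: Summit Interchange 5,090.95; Pioneer Reservoir 2,085.42; West Annex 3,129.63.
Rounded to nearest $1: Summit Interchange $5,091; Pioneer Reservoir $2,085; West Annex $3,130. Sum = $10,306.
Sum already equals the total — no adjustment.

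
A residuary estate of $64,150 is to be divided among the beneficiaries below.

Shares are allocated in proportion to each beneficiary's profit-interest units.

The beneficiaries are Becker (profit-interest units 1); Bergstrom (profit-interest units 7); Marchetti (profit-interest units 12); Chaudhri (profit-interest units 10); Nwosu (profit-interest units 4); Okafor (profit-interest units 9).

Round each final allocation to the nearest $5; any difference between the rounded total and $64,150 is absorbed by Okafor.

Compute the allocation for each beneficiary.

Combined profit-interest units = 43.
Raw shares: Becker 1/43 × $64,150 = 1,491.86; Bergstrom 7/43 × $64,150 = 10,443.02; Marchetti 12/43 × $64,150 = 17,902.33; Chaudhri 10/43 × $64,150 = 14,918.60; Nwosu 4/43 × $64,150 = 5,967.44; Okafor 9/43 × $64,150 = 13,426.74.
At nearest $5: Becker $1,490; Bergstrom $10,445; Marchetti $17,900; Chaudhri $14,920; Nwosu $5,965; Okafor $13,425. Sum = $64,145.
Difference $64,150 − $64,145 = +$5 applied to Okafor: Okafor becomes $13,430.

Becker: $1,490 | Bergstrom: $10,445 | Marchetti: $17,900 | Chaudhri: $14,920 | Nwosu: $5,965 | Okafor: $13,430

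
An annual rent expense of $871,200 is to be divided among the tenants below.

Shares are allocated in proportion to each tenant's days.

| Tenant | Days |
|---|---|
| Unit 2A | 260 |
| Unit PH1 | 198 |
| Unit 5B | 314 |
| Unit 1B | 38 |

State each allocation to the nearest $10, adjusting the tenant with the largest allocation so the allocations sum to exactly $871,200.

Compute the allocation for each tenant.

Unit 2A: $279,640; Unit PH1: $212,960; Unit 5B: $337,730; Unit 1B: $40,870

Combined days = 810.
Proportional shares: Unit 2A 260/810 × $871,200 = 279,644.44; Unit PH1 198/810 × $871,200 = 212,960.00; Unit 5B 314/810 × $871,200 = 337,724.44; Unit 1B 38/810 × $871,200 = 40,871.11.
After rounding ($10): Unit 2A $279,640; Unit PH1 $212,960; Unit 5B $337,720; Unit 1B $40,870. Sum = $871,190.
Difference $871,200 − $871,190 = +$10 applied to largest allocation (Unit 5B): Unit 5B becomes $337,730.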